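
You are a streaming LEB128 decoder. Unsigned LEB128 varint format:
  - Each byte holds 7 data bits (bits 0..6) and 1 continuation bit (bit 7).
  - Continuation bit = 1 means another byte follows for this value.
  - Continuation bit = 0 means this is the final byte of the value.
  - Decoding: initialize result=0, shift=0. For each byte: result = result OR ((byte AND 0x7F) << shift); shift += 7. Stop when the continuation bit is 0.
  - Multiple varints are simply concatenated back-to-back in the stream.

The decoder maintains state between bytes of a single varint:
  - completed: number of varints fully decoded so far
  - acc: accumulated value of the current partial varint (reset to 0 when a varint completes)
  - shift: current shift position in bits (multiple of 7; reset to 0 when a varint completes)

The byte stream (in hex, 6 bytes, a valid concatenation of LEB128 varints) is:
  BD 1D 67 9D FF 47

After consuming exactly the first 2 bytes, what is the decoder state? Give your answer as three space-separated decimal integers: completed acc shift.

byte[0]=0xBD cont=1 payload=0x3D: acc |= 61<<0 -> completed=0 acc=61 shift=7
byte[1]=0x1D cont=0 payload=0x1D: varint #1 complete (value=3773); reset -> completed=1 acc=0 shift=0

Answer: 1 0 0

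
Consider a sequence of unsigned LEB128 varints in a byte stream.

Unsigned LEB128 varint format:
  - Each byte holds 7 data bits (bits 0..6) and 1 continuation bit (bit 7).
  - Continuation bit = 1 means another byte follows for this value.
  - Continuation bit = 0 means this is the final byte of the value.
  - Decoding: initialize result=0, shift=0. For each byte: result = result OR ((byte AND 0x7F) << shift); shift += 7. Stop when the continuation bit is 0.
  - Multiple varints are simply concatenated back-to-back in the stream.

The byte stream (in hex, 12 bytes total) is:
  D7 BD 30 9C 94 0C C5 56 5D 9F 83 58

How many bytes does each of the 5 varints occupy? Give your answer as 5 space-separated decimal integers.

Answer: 3 3 2 1 3

Derivation:
  byte[0]=0xD7 cont=1 payload=0x57=87: acc |= 87<<0 -> acc=87 shift=7
  byte[1]=0xBD cont=1 payload=0x3D=61: acc |= 61<<7 -> acc=7895 shift=14
  byte[2]=0x30 cont=0 payload=0x30=48: acc |= 48<<14 -> acc=794327 shift=21 [end]
Varint 1: bytes[0:3] = D7 BD 30 -> value 794327 (3 byte(s))
  byte[3]=0x9C cont=1 payload=0x1C=28: acc |= 28<<0 -> acc=28 shift=7
  byte[4]=0x94 cont=1 payload=0x14=20: acc |= 20<<7 -> acc=2588 shift=14
  byte[5]=0x0C cont=0 payload=0x0C=12: acc |= 12<<14 -> acc=199196 shift=21 [end]
Varint 2: bytes[3:6] = 9C 94 0C -> value 199196 (3 byte(s))
  byte[6]=0xC5 cont=1 payload=0x45=69: acc |= 69<<0 -> acc=69 shift=7
  byte[7]=0x56 cont=0 payload=0x56=86: acc |= 86<<7 -> acc=11077 shift=14 [end]
Varint 3: bytes[6:8] = C5 56 -> value 11077 (2 byte(s))
  byte[8]=0x5D cont=0 payload=0x5D=93: acc |= 93<<0 -> acc=93 shift=7 [end]
Varint 4: bytes[8:9] = 5D -> value 93 (1 byte(s))
  byte[9]=0x9F cont=1 payload=0x1F=31: acc |= 31<<0 -> acc=31 shift=7
  byte[10]=0x83 cont=1 payload=0x03=3: acc |= 3<<7 -> acc=415 shift=14
  byte[11]=0x58 cont=0 payload=0x58=88: acc |= 88<<14 -> acc=1442207 shift=21 [end]
Varint 5: bytes[9:12] = 9F 83 58 -> value 1442207 (3 byte(s))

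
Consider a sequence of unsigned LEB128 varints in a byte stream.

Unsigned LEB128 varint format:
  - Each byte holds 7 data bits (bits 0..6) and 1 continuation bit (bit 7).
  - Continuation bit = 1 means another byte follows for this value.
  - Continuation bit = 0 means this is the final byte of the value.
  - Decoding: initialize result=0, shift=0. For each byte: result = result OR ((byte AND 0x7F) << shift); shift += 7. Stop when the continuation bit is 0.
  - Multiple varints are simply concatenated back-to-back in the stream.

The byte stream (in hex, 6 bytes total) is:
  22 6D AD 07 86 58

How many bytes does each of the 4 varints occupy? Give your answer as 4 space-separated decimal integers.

Answer: 1 1 2 2

Derivation:
  byte[0]=0x22 cont=0 payload=0x22=34: acc |= 34<<0 -> acc=34 shift=7 [end]
Varint 1: bytes[0:1] = 22 -> value 34 (1 byte(s))
  byte[1]=0x6D cont=0 payload=0x6D=109: acc |= 109<<0 -> acc=109 shift=7 [end]
Varint 2: bytes[1:2] = 6D -> value 109 (1 byte(s))
  byte[2]=0xAD cont=1 payload=0x2D=45: acc |= 45<<0 -> acc=45 shift=7
  byte[3]=0x07 cont=0 payload=0x07=7: acc |= 7<<7 -> acc=941 shift=14 [end]
Varint 3: bytes[2:4] = AD 07 -> value 941 (2 byte(s))
  byte[4]=0x86 cont=1 payload=0x06=6: acc |= 6<<0 -> acc=6 shift=7
  byte[5]=0x58 cont=0 payload=0x58=88: acc |= 88<<7 -> acc=11270 shift=14 [end]
Varint 4: bytes[4:6] = 86 58 -> value 11270 (2 byte(s))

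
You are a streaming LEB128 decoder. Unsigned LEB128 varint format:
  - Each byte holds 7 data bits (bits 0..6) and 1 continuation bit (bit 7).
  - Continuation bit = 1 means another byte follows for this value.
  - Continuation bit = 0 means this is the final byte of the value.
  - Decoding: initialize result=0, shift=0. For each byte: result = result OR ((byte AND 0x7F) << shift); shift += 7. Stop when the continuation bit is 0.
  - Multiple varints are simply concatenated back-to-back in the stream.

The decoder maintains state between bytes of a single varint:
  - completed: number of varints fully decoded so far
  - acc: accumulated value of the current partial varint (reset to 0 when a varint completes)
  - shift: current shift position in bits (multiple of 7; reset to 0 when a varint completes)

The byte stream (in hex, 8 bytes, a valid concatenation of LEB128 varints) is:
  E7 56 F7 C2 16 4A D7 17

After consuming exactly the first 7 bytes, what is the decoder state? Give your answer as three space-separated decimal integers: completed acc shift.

byte[0]=0xE7 cont=1 payload=0x67: acc |= 103<<0 -> completed=0 acc=103 shift=7
byte[1]=0x56 cont=0 payload=0x56: varint #1 complete (value=11111); reset -> completed=1 acc=0 shift=0
byte[2]=0xF7 cont=1 payload=0x77: acc |= 119<<0 -> completed=1 acc=119 shift=7
byte[3]=0xC2 cont=1 payload=0x42: acc |= 66<<7 -> completed=1 acc=8567 shift=14
byte[4]=0x16 cont=0 payload=0x16: varint #2 complete (value=369015); reset -> completed=2 acc=0 shift=0
byte[5]=0x4A cont=0 payload=0x4A: varint #3 complete (value=74); reset -> completed=3 acc=0 shift=0
byte[6]=0xD7 cont=1 payload=0x57: acc |= 87<<0 -> completed=3 acc=87 shift=7

Answer: 3 87 7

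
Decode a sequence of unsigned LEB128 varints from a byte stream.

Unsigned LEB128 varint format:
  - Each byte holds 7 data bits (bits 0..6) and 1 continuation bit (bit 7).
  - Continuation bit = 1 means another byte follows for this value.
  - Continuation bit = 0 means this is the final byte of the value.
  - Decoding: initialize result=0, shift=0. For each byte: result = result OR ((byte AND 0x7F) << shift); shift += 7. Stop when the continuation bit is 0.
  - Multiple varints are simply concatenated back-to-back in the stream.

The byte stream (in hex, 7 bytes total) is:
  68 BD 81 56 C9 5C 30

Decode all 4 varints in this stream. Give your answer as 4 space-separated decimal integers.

Answer: 104 1409213 11849 48

Derivation:
  byte[0]=0x68 cont=0 payload=0x68=104: acc |= 104<<0 -> acc=104 shift=7 [end]
Varint 1: bytes[0:1] = 68 -> value 104 (1 byte(s))
  byte[1]=0xBD cont=1 payload=0x3D=61: acc |= 61<<0 -> acc=61 shift=7
  byte[2]=0x81 cont=1 payload=0x01=1: acc |= 1<<7 -> acc=189 shift=14
  byte[3]=0x56 cont=0 payload=0x56=86: acc |= 86<<14 -> acc=1409213 shift=21 [end]
Varint 2: bytes[1:4] = BD 81 56 -> value 1409213 (3 byte(s))
  byte[4]=0xC9 cont=1 payload=0x49=73: acc |= 73<<0 -> acc=73 shift=7
  byte[5]=0x5C cont=0 payload=0x5C=92: acc |= 92<<7 -> acc=11849 shift=14 [end]
Varint 3: bytes[4:6] = C9 5C -> value 11849 (2 byte(s))
  byte[6]=0x30 cont=0 payload=0x30=48: acc |= 48<<0 -> acc=48 shift=7 [end]
Varint 4: bytes[6:7] = 30 -> value 48 (1 byte(s))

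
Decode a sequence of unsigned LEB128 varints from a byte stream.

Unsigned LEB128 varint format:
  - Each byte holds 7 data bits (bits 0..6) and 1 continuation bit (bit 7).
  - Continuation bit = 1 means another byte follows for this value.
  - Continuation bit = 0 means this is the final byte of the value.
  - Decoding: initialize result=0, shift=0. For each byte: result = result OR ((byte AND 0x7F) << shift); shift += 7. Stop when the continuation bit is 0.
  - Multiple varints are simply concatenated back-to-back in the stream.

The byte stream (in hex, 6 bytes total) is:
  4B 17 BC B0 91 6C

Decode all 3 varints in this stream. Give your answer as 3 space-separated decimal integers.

  byte[0]=0x4B cont=0 payload=0x4B=75: acc |= 75<<0 -> acc=75 shift=7 [end]
Varint 1: bytes[0:1] = 4B -> value 75 (1 byte(s))
  byte[1]=0x17 cont=0 payload=0x17=23: acc |= 23<<0 -> acc=23 shift=7 [end]
Varint 2: bytes[1:2] = 17 -> value 23 (1 byte(s))
  byte[2]=0xBC cont=1 payload=0x3C=60: acc |= 60<<0 -> acc=60 shift=7
  byte[3]=0xB0 cont=1 payload=0x30=48: acc |= 48<<7 -> acc=6204 shift=14
  byte[4]=0x91 cont=1 payload=0x11=17: acc |= 17<<14 -> acc=284732 shift=21
  byte[5]=0x6C cont=0 payload=0x6C=108: acc |= 108<<21 -> acc=226777148 shift=28 [end]
Varint 3: bytes[2:6] = BC B0 91 6C -> value 226777148 (4 byte(s))

Answer: 75 23 226777148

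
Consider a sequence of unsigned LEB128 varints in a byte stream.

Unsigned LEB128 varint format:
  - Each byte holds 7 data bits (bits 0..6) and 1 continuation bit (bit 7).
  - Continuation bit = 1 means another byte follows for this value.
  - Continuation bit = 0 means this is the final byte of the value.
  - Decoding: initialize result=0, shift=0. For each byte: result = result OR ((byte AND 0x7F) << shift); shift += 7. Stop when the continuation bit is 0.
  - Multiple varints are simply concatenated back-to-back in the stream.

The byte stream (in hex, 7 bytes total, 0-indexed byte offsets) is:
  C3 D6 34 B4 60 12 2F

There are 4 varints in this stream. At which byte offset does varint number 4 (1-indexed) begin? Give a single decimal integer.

  byte[0]=0xC3 cont=1 payload=0x43=67: acc |= 67<<0 -> acc=67 shift=7
  byte[1]=0xD6 cont=1 payload=0x56=86: acc |= 86<<7 -> acc=11075 shift=14
  byte[2]=0x34 cont=0 payload=0x34=52: acc |= 52<<14 -> acc=863043 shift=21 [end]
Varint 1: bytes[0:3] = C3 D6 34 -> value 863043 (3 byte(s))
  byte[3]=0xB4 cont=1 payload=0x34=52: acc |= 52<<0 -> acc=52 shift=7
  byte[4]=0x60 cont=0 payload=0x60=96: acc |= 96<<7 -> acc=12340 shift=14 [end]
Varint 2: bytes[3:5] = B4 60 -> value 12340 (2 byte(s))
  byte[5]=0x12 cont=0 payload=0x12=18: acc |= 18<<0 -> acc=18 shift=7 [end]
Varint 3: bytes[5:6] = 12 -> value 18 (1 byte(s))
  byte[6]=0x2F cont=0 payload=0x2F=47: acc |= 47<<0 -> acc=47 shift=7 [end]
Varint 4: bytes[6:7] = 2F -> value 47 (1 byte(s))

Answer: 6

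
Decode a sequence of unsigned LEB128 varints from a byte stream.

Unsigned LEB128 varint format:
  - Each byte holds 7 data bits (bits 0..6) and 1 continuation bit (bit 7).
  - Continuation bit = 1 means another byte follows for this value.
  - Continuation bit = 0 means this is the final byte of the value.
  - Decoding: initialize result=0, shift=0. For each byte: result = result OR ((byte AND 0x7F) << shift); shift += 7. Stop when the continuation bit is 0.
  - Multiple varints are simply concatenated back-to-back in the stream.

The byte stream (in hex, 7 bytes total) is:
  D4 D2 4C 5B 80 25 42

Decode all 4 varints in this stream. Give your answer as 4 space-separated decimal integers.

  byte[0]=0xD4 cont=1 payload=0x54=84: acc |= 84<<0 -> acc=84 shift=7
  byte[1]=0xD2 cont=1 payload=0x52=82: acc |= 82<<7 -> acc=10580 shift=14
  byte[2]=0x4C cont=0 payload=0x4C=76: acc |= 76<<14 -> acc=1255764 shift=21 [end]
Varint 1: bytes[0:3] = D4 D2 4C -> value 1255764 (3 byte(s))
  byte[3]=0x5B cont=0 payload=0x5B=91: acc |= 91<<0 -> acc=91 shift=7 [end]
Varint 2: bytes[3:4] = 5B -> value 91 (1 byte(s))
  byte[4]=0x80 cont=1 payload=0x00=0: acc |= 0<<0 -> acc=0 shift=7
  byte[5]=0x25 cont=0 payload=0x25=37: acc |= 37<<7 -> acc=4736 shift=14 [end]
Varint 3: bytes[4:6] = 80 25 -> value 4736 (2 byte(s))
  byte[6]=0x42 cont=0 payload=0x42=66: acc |= 66<<0 -> acc=66 shift=7 [end]
Varint 4: bytes[6:7] = 42 -> value 66 (1 byte(s))

Answer: 1255764 91 4736 66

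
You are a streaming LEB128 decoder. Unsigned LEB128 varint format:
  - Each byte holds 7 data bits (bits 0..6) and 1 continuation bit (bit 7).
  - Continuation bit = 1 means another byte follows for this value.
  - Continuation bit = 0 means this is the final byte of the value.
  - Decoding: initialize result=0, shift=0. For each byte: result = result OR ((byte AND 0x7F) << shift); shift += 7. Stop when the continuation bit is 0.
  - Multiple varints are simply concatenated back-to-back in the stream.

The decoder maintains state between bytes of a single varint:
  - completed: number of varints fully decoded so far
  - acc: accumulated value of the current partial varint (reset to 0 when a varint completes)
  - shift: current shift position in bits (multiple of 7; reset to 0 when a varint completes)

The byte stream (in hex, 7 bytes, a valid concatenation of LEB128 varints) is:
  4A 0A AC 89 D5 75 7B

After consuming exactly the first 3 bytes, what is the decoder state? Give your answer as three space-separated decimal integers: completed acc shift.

byte[0]=0x4A cont=0 payload=0x4A: varint #1 complete (value=74); reset -> completed=1 acc=0 shift=0
byte[1]=0x0A cont=0 payload=0x0A: varint #2 complete (value=10); reset -> completed=2 acc=0 shift=0
byte[2]=0xAC cont=1 payload=0x2C: acc |= 44<<0 -> completed=2 acc=44 shift=7

Answer: 2 44 7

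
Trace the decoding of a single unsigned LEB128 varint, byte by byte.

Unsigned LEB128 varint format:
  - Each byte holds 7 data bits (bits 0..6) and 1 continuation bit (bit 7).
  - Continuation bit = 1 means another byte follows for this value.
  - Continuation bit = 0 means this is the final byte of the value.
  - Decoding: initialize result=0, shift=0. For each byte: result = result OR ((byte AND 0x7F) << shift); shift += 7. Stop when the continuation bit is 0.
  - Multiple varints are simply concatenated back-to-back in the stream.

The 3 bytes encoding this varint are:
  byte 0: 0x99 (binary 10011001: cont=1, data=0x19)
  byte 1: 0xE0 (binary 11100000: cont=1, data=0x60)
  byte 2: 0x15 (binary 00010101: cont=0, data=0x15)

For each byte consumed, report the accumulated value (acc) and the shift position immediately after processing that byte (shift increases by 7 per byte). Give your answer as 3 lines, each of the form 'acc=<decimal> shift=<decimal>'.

byte 0=0x99: payload=0x19=25, contrib = 25<<0 = 25; acc -> 25, shift -> 7
byte 1=0xE0: payload=0x60=96, contrib = 96<<7 = 12288; acc -> 12313, shift -> 14
byte 2=0x15: payload=0x15=21, contrib = 21<<14 = 344064; acc -> 356377, shift -> 21

Answer: acc=25 shift=7
acc=12313 shift=14
acc=356377 shift=21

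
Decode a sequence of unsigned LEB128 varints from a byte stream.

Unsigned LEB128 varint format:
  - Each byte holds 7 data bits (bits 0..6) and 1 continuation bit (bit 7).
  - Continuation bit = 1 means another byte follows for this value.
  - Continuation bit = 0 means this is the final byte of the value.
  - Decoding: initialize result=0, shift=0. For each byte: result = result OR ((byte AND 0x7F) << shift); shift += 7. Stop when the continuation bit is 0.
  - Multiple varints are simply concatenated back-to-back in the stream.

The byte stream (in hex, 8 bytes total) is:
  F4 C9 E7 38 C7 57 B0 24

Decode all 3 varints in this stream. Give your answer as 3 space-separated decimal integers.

  byte[0]=0xF4 cont=1 payload=0x74=116: acc |= 116<<0 -> acc=116 shift=7
  byte[1]=0xC9 cont=1 payload=0x49=73: acc |= 73<<7 -> acc=9460 shift=14
  byte[2]=0xE7 cont=1 payload=0x67=103: acc |= 103<<14 -> acc=1697012 shift=21
  byte[3]=0x38 cont=0 payload=0x38=56: acc |= 56<<21 -> acc=119137524 shift=28 [end]
Varint 1: bytes[0:4] = F4 C9 E7 38 -> value 119137524 (4 byte(s))
  byte[4]=0xC7 cont=1 payload=0x47=71: acc |= 71<<0 -> acc=71 shift=7
  byte[5]=0x57 cont=0 payload=0x57=87: acc |= 87<<7 -> acc=11207 shift=14 [end]
Varint 2: bytes[4:6] = C7 57 -> value 11207 (2 byte(s))
  byte[6]=0xB0 cont=1 payload=0x30=48: acc |= 48<<0 -> acc=48 shift=7
  byte[7]=0x24 cont=0 payload=0x24=36: acc |= 36<<7 -> acc=4656 shift=14 [end]
Varint 3: bytes[6:8] = B0 24 -> value 4656 (2 byte(s))

Answer: 119137524 11207 4656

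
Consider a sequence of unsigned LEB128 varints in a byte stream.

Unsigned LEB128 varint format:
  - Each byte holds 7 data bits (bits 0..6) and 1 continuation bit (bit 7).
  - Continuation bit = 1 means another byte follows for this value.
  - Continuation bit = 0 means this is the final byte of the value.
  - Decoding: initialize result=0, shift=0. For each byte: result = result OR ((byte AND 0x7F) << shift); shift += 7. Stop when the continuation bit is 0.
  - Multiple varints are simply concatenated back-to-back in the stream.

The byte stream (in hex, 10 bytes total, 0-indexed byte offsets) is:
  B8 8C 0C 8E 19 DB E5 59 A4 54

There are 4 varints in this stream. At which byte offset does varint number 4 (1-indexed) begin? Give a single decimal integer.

  byte[0]=0xB8 cont=1 payload=0x38=56: acc |= 56<<0 -> acc=56 shift=7
  byte[1]=0x8C cont=1 payload=0x0C=12: acc |= 12<<7 -> acc=1592 shift=14
  byte[2]=0x0C cont=0 payload=0x0C=12: acc |= 12<<14 -> acc=198200 shift=21 [end]
Varint 1: bytes[0:3] = B8 8C 0C -> value 198200 (3 byte(s))
  byte[3]=0x8E cont=1 payload=0x0E=14: acc |= 14<<0 -> acc=14 shift=7
  byte[4]=0x19 cont=0 payload=0x19=25: acc |= 25<<7 -> acc=3214 shift=14 [end]
Varint 2: bytes[3:5] = 8E 19 -> value 3214 (2 byte(s))
  byte[5]=0xDB cont=1 payload=0x5B=91: acc |= 91<<0 -> acc=91 shift=7
  byte[6]=0xE5 cont=1 payload=0x65=101: acc |= 101<<7 -> acc=13019 shift=14
  byte[7]=0x59 cont=0 payload=0x59=89: acc |= 89<<14 -> acc=1471195 shift=21 [end]
Varint 3: bytes[5:8] = DB E5 59 -> value 1471195 (3 byte(s))
  byte[8]=0xA4 cont=1 payload=0x24=36: acc |= 36<<0 -> acc=36 shift=7
  byte[9]=0x54 cont=0 payload=0x54=84: acc |= 84<<7 -> acc=10788 shift=14 [end]
Varint 4: bytes[8:10] = A4 54 -> value 10788 (2 byte(s))

Answer: 8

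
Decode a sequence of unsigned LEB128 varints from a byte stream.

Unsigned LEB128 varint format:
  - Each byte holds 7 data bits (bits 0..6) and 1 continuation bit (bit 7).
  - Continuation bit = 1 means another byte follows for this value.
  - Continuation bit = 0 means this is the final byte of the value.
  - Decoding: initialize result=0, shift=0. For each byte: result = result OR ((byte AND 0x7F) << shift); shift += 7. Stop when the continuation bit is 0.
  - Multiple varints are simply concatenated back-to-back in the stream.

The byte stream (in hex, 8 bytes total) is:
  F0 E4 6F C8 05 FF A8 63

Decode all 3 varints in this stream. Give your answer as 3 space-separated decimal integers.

Answer: 1831536 712 1627263

Derivation:
  byte[0]=0xF0 cont=1 payload=0x70=112: acc |= 112<<0 -> acc=112 shift=7
  byte[1]=0xE4 cont=1 payload=0x64=100: acc |= 100<<7 -> acc=12912 shift=14
  byte[2]=0x6F cont=0 payload=0x6F=111: acc |= 111<<14 -> acc=1831536 shift=21 [end]
Varint 1: bytes[0:3] = F0 E4 6F -> value 1831536 (3 byte(s))
  byte[3]=0xC8 cont=1 payload=0x48=72: acc |= 72<<0 -> acc=72 shift=7
  byte[4]=0x05 cont=0 payload=0x05=5: acc |= 5<<7 -> acc=712 shift=14 [end]
Varint 2: bytes[3:5] = C8 05 -> value 712 (2 byte(s))
  byte[5]=0xFF cont=1 payload=0x7F=127: acc |= 127<<0 -> acc=127 shift=7
  byte[6]=0xA8 cont=1 payload=0x28=40: acc |= 40<<7 -> acc=5247 shift=14
  byte[7]=0x63 cont=0 payload=0x63=99: acc |= 99<<14 -> acc=1627263 shift=21 [end]
Varint 3: bytes[5:8] = FF A8 63 -> value 1627263 (3 byte(s))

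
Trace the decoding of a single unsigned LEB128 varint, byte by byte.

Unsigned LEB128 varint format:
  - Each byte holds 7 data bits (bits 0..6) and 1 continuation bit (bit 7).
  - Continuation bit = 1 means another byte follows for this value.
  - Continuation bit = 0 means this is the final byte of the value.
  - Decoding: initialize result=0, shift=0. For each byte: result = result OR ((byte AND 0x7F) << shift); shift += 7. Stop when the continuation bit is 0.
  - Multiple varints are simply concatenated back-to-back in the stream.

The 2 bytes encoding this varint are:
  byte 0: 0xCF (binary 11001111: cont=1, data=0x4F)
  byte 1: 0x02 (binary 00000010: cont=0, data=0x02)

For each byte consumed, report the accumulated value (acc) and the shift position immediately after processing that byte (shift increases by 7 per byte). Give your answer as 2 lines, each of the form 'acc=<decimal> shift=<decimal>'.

Answer: acc=79 shift=7
acc=335 shift=14

Derivation:
byte 0=0xCF: payload=0x4F=79, contrib = 79<<0 = 79; acc -> 79, shift -> 7
byte 1=0x02: payload=0x02=2, contrib = 2<<7 = 256; acc -> 335, shift -> 14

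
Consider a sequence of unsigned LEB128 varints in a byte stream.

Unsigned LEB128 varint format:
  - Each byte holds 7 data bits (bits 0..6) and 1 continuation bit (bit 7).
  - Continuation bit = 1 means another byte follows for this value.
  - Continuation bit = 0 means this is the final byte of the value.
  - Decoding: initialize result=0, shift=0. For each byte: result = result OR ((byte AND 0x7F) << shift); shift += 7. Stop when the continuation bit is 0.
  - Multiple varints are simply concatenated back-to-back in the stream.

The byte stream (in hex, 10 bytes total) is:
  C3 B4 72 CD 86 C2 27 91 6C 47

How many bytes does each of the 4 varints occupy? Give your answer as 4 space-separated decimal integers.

  byte[0]=0xC3 cont=1 payload=0x43=67: acc |= 67<<0 -> acc=67 shift=7
  byte[1]=0xB4 cont=1 payload=0x34=52: acc |= 52<<7 -> acc=6723 shift=14
  byte[2]=0x72 cont=0 payload=0x72=114: acc |= 114<<14 -> acc=1874499 shift=21 [end]
Varint 1: bytes[0:3] = C3 B4 72 -> value 1874499 (3 byte(s))
  byte[3]=0xCD cont=1 payload=0x4D=77: acc |= 77<<0 -> acc=77 shift=7
  byte[4]=0x86 cont=1 payload=0x06=6: acc |= 6<<7 -> acc=845 shift=14
  byte[5]=0xC2 cont=1 payload=0x42=66: acc |= 66<<14 -> acc=1082189 shift=21
  byte[6]=0x27 cont=0 payload=0x27=39: acc |= 39<<21 -> acc=82871117 shift=28 [end]
Varint 2: bytes[3:7] = CD 86 C2 27 -> value 82871117 (4 byte(s))
  byte[7]=0x91 cont=1 payload=0x11=17: acc |= 17<<0 -> acc=17 shift=7
  byte[8]=0x6C cont=0 payload=0x6C=108: acc |= 108<<7 -> acc=13841 shift=14 [end]
Varint 3: bytes[7:9] = 91 6C -> value 13841 (2 byte(s))
  byte[9]=0x47 cont=0 payload=0x47=71: acc |= 71<<0 -> acc=71 shift=7 [end]
Varint 4: bytes[9:10] = 47 -> value 71 (1 byte(s))

Answer: 3 4 2 1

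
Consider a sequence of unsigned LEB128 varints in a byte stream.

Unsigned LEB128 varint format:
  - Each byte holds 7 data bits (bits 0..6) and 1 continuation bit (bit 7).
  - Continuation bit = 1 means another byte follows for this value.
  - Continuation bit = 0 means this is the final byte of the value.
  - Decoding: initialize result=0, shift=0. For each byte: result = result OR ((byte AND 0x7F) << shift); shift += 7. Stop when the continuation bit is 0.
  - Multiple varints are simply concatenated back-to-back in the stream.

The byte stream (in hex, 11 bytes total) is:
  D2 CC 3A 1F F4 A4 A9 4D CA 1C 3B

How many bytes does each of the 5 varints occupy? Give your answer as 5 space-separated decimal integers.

Answer: 3 1 4 2 1

Derivation:
  byte[0]=0xD2 cont=1 payload=0x52=82: acc |= 82<<0 -> acc=82 shift=7
  byte[1]=0xCC cont=1 payload=0x4C=76: acc |= 76<<7 -> acc=9810 shift=14
  byte[2]=0x3A cont=0 payload=0x3A=58: acc |= 58<<14 -> acc=960082 shift=21 [end]
Varint 1: bytes[0:3] = D2 CC 3A -> value 960082 (3 byte(s))
  byte[3]=0x1F cont=0 payload=0x1F=31: acc |= 31<<0 -> acc=31 shift=7 [end]
Varint 2: bytes[3:4] = 1F -> value 31 (1 byte(s))
  byte[4]=0xF4 cont=1 payload=0x74=116: acc |= 116<<0 -> acc=116 shift=7
  byte[5]=0xA4 cont=1 payload=0x24=36: acc |= 36<<7 -> acc=4724 shift=14
  byte[6]=0xA9 cont=1 payload=0x29=41: acc |= 41<<14 -> acc=676468 shift=21
  byte[7]=0x4D cont=0 payload=0x4D=77: acc |= 77<<21 -> acc=162157172 shift=28 [end]
Varint 3: bytes[4:8] = F4 A4 A9 4D -> value 162157172 (4 byte(s))
  byte[8]=0xCA cont=1 payload=0x4A=74: acc |= 74<<0 -> acc=74 shift=7
  byte[9]=0x1C cont=0 payload=0x1C=28: acc |= 28<<7 -> acc=3658 shift=14 [end]
Varint 4: bytes[8:10] = CA 1C -> value 3658 (2 byte(s))
  byte[10]=0x3B cont=0 payload=0x3B=59: acc |= 59<<0 -> acc=59 shift=7 [end]
Varint 5: bytes[10:11] = 3B -> value 59 (1 byte(s))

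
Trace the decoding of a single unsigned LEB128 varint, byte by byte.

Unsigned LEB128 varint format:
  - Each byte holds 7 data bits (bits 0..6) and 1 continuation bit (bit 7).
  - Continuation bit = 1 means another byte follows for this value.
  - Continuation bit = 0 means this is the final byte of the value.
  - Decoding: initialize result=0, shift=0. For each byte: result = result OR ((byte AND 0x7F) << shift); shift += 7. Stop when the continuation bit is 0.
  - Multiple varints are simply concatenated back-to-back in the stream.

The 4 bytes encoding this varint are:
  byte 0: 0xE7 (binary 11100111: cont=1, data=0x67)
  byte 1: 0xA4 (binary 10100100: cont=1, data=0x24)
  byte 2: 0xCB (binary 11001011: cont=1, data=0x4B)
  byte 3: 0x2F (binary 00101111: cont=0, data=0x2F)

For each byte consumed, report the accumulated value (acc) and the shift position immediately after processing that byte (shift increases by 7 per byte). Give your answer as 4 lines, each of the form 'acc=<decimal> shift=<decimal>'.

byte 0=0xE7: payload=0x67=103, contrib = 103<<0 = 103; acc -> 103, shift -> 7
byte 1=0xA4: payload=0x24=36, contrib = 36<<7 = 4608; acc -> 4711, shift -> 14
byte 2=0xCB: payload=0x4B=75, contrib = 75<<14 = 1228800; acc -> 1233511, shift -> 21
byte 3=0x2F: payload=0x2F=47, contrib = 47<<21 = 98566144; acc -> 99799655, shift -> 28

Answer: acc=103 shift=7
acc=4711 shift=14
acc=1233511 shift=21
acc=99799655 shift=28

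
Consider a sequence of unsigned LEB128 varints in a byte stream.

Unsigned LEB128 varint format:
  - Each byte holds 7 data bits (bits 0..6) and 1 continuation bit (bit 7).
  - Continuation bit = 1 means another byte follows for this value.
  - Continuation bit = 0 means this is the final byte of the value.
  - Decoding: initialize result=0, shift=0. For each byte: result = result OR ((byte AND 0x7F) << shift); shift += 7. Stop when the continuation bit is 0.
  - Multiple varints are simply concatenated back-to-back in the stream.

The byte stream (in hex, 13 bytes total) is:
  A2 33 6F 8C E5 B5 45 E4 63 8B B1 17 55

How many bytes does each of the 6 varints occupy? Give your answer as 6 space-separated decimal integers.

Answer: 2 1 4 2 3 1

Derivation:
  byte[0]=0xA2 cont=1 payload=0x22=34: acc |= 34<<0 -> acc=34 shift=7
  byte[1]=0x33 cont=0 payload=0x33=51: acc |= 51<<7 -> acc=6562 shift=14 [end]
Varint 1: bytes[0:2] = A2 33 -> value 6562 (2 byte(s))
  byte[2]=0x6F cont=0 payload=0x6F=111: acc |= 111<<0 -> acc=111 shift=7 [end]
Varint 2: bytes[2:3] = 6F -> value 111 (1 byte(s))
  byte[3]=0x8C cont=1 payload=0x0C=12: acc |= 12<<0 -> acc=12 shift=7
  byte[4]=0xE5 cont=1 payload=0x65=101: acc |= 101<<7 -> acc=12940 shift=14
  byte[5]=0xB5 cont=1 payload=0x35=53: acc |= 53<<14 -> acc=881292 shift=21
  byte[6]=0x45 cont=0 payload=0x45=69: acc |= 69<<21 -> acc=145584780 shift=28 [end]
Varint 3: bytes[3:7] = 8C E5 B5 45 -> value 145584780 (4 byte(s))
  byte[7]=0xE4 cont=1 payload=0x64=100: acc |= 100<<0 -> acc=100 shift=7
  byte[8]=0x63 cont=0 payload=0x63=99: acc |= 99<<7 -> acc=12772 shift=14 [end]
Varint 4: bytes[7:9] = E4 63 -> value 12772 (2 byte(s))
  byte[9]=0x8B cont=1 payload=0x0B=11: acc |= 11<<0 -> acc=11 shift=7
  byte[10]=0xB1 cont=1 payload=0x31=49: acc |= 49<<7 -> acc=6283 shift=14
  byte[11]=0x17 cont=0 payload=0x17=23: acc |= 23<<14 -> acc=383115 shift=21 [end]
Varint 5: bytes[9:12] = 8B B1 17 -> value 383115 (3 byte(s))
  byte[12]=0x55 cont=0 payload=0x55=85: acc |= 85<<0 -> acc=85 shift=7 [end]
Varint 6: bytes[12:13] = 55 -> value 85 (1 byte(s))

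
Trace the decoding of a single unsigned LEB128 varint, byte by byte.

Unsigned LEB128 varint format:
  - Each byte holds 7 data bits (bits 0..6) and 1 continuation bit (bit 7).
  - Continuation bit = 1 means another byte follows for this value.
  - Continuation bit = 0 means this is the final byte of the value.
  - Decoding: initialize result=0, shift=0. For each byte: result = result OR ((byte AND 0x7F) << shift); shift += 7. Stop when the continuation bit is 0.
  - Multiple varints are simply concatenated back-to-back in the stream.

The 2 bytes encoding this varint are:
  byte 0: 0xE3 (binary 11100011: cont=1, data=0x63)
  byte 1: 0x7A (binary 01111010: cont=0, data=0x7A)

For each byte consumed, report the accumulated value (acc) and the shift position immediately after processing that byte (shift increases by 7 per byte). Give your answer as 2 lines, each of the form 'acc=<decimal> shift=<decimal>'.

byte 0=0xE3: payload=0x63=99, contrib = 99<<0 = 99; acc -> 99, shift -> 7
byte 1=0x7A: payload=0x7A=122, contrib = 122<<7 = 15616; acc -> 15715, shift -> 14

Answer: acc=99 shift=7
acc=15715 shift=14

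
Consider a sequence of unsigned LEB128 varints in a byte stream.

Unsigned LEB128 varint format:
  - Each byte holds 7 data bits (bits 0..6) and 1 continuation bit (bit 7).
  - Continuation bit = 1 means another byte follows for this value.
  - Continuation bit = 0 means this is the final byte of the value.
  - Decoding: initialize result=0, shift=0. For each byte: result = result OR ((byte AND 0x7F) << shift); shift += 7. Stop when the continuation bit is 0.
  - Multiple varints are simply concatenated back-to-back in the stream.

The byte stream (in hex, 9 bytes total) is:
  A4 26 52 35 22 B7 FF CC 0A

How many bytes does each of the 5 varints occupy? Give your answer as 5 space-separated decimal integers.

Answer: 2 1 1 1 4

Derivation:
  byte[0]=0xA4 cont=1 payload=0x24=36: acc |= 36<<0 -> acc=36 shift=7
  byte[1]=0x26 cont=0 payload=0x26=38: acc |= 38<<7 -> acc=4900 shift=14 [end]
Varint 1: bytes[0:2] = A4 26 -> value 4900 (2 byte(s))
  byte[2]=0x52 cont=0 payload=0x52=82: acc |= 82<<0 -> acc=82 shift=7 [end]
Varint 2: bytes[2:3] = 52 -> value 82 (1 byte(s))
  byte[3]=0x35 cont=0 payload=0x35=53: acc |= 53<<0 -> acc=53 shift=7 [end]
Varint 3: bytes[3:4] = 35 -> value 53 (1 byte(s))
  byte[4]=0x22 cont=0 payload=0x22=34: acc |= 34<<0 -> acc=34 shift=7 [end]
Varint 4: bytes[4:5] = 22 -> value 34 (1 byte(s))
  byte[5]=0xB7 cont=1 payload=0x37=55: acc |= 55<<0 -> acc=55 shift=7
  byte[6]=0xFF cont=1 payload=0x7F=127: acc |= 127<<7 -> acc=16311 shift=14
  byte[7]=0xCC cont=1 payload=0x4C=76: acc |= 76<<14 -> acc=1261495 shift=21
  byte[8]=0x0A cont=0 payload=0x0A=10: acc |= 10<<21 -> acc=22233015 shift=28 [end]
Varint 5: bytes[5:9] = B7 FF CC 0A -> value 22233015 (4 byte(s))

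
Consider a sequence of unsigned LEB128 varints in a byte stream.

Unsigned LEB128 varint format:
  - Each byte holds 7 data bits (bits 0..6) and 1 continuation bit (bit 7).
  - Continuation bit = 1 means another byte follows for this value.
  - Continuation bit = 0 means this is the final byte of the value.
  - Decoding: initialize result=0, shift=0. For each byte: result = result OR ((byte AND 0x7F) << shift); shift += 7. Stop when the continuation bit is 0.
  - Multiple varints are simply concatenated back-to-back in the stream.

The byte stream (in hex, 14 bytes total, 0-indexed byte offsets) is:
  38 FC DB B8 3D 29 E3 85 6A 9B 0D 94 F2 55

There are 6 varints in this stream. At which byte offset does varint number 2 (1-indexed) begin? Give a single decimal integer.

Answer: 1

Derivation:
  byte[0]=0x38 cont=0 payload=0x38=56: acc |= 56<<0 -> acc=56 shift=7 [end]
Varint 1: bytes[0:1] = 38 -> value 56 (1 byte(s))
  byte[1]=0xFC cont=1 payload=0x7C=124: acc |= 124<<0 -> acc=124 shift=7
  byte[2]=0xDB cont=1 payload=0x5B=91: acc |= 91<<7 -> acc=11772 shift=14
  byte[3]=0xB8 cont=1 payload=0x38=56: acc |= 56<<14 -> acc=929276 shift=21
  byte[4]=0x3D cont=0 payload=0x3D=61: acc |= 61<<21 -> acc=128855548 shift=28 [end]
Varint 2: bytes[1:5] = FC DB B8 3D -> value 128855548 (4 byte(s))
  byte[5]=0x29 cont=0 payload=0x29=41: acc |= 41<<0 -> acc=41 shift=7 [end]
Varint 3: bytes[5:6] = 29 -> value 41 (1 byte(s))
  byte[6]=0xE3 cont=1 payload=0x63=99: acc |= 99<<0 -> acc=99 shift=7
  byte[7]=0x85 cont=1 payload=0x05=5: acc |= 5<<7 -> acc=739 shift=14
  byte[8]=0x6A cont=0 payload=0x6A=106: acc |= 106<<14 -> acc=1737443 shift=21 [end]
Varint 4: bytes[6:9] = E3 85 6A -> value 1737443 (3 byte(s))
  byte[9]=0x9B cont=1 payload=0x1B=27: acc |= 27<<0 -> acc=27 shift=7
  byte[10]=0x0D cont=0 payload=0x0D=13: acc |= 13<<7 -> acc=1691 shift=14 [end]
Varint 5: bytes[9:11] = 9B 0D -> value 1691 (2 byte(s))
  byte[11]=0x94 cont=1 payload=0x14=20: acc |= 20<<0 -> acc=20 shift=7
  byte[12]=0xF2 cont=1 payload=0x72=114: acc |= 114<<7 -> acc=14612 shift=14
  byte[13]=0x55 cont=0 payload=0x55=85: acc |= 85<<14 -> acc=1407252 shift=21 [end]
Varint 6: bytes[11:14] = 94 F2 55 -> value 1407252 (3 byte(s))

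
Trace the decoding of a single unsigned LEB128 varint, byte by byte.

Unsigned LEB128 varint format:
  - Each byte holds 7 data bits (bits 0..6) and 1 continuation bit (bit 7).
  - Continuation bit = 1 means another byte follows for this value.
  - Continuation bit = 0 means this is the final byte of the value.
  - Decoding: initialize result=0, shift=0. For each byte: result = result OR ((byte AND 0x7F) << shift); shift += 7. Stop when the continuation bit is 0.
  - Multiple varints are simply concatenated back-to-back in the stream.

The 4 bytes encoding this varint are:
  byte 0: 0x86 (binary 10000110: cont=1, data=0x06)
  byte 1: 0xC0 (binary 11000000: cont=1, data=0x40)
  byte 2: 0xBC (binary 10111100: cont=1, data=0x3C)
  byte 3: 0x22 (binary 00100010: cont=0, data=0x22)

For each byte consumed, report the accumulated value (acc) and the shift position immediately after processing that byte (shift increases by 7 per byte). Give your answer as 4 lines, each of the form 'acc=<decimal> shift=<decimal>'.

Answer: acc=6 shift=7
acc=8198 shift=14
acc=991238 shift=21
acc=72294406 shift=28

Derivation:
byte 0=0x86: payload=0x06=6, contrib = 6<<0 = 6; acc -> 6, shift -> 7
byte 1=0xC0: payload=0x40=64, contrib = 64<<7 = 8192; acc -> 8198, shift -> 14
byte 2=0xBC: payload=0x3C=60, contrib = 60<<14 = 983040; acc -> 991238, shift -> 21
byte 3=0x22: payload=0x22=34, contrib = 34<<21 = 71303168; acc -> 72294406, shift -> 28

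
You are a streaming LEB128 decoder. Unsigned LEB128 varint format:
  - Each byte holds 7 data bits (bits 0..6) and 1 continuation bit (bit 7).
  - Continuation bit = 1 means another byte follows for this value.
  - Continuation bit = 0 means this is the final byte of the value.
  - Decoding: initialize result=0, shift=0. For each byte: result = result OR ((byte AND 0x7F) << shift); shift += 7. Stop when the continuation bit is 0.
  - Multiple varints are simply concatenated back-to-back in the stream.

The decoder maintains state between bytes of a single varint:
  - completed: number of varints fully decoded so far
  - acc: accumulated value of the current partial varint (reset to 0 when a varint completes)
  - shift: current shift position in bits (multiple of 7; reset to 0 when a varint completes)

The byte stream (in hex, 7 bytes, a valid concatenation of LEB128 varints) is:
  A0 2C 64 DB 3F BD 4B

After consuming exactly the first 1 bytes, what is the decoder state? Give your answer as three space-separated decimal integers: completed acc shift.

byte[0]=0xA0 cont=1 payload=0x20: acc |= 32<<0 -> completed=0 acc=32 shift=7

Answer: 0 32 7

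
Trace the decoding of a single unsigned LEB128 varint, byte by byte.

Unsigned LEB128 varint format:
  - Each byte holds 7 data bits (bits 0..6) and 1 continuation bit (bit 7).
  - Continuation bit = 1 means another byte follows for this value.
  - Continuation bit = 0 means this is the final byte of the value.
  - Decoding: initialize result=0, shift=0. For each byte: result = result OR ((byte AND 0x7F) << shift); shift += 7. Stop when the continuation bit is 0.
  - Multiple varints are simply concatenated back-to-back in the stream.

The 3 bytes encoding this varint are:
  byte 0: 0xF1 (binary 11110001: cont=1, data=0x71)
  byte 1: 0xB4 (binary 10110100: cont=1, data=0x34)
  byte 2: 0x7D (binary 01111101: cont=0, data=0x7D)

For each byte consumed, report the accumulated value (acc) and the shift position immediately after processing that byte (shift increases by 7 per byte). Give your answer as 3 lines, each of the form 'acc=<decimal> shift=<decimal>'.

Answer: acc=113 shift=7
acc=6769 shift=14
acc=2054769 shift=21

Derivation:
byte 0=0xF1: payload=0x71=113, contrib = 113<<0 = 113; acc -> 113, shift -> 7
byte 1=0xB4: payload=0x34=52, contrib = 52<<7 = 6656; acc -> 6769, shift -> 14
byte 2=0x7D: payload=0x7D=125, contrib = 125<<14 = 2048000; acc -> 2054769, shift -> 21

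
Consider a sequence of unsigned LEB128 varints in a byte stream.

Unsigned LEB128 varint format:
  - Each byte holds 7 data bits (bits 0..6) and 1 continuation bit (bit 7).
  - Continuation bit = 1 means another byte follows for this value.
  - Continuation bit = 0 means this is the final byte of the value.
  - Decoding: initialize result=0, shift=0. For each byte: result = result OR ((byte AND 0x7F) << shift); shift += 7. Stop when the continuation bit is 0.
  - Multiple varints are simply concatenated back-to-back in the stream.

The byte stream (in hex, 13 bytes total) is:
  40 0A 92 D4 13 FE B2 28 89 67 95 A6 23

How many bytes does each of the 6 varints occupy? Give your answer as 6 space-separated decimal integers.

Answer: 1 1 3 3 2 3

Derivation:
  byte[0]=0x40 cont=0 payload=0x40=64: acc |= 64<<0 -> acc=64 shift=7 [end]
Varint 1: bytes[0:1] = 40 -> value 64 (1 byte(s))
  byte[1]=0x0A cont=0 payload=0x0A=10: acc |= 10<<0 -> acc=10 shift=7 [end]
Varint 2: bytes[1:2] = 0A -> value 10 (1 byte(s))
  byte[2]=0x92 cont=1 payload=0x12=18: acc |= 18<<0 -> acc=18 shift=7
  byte[3]=0xD4 cont=1 payload=0x54=84: acc |= 84<<7 -> acc=10770 shift=14
  byte[4]=0x13 cont=0 payload=0x13=19: acc |= 19<<14 -> acc=322066 shift=21 [end]
Varint 3: bytes[2:5] = 92 D4 13 -> value 322066 (3 byte(s))
  byte[5]=0xFE cont=1 payload=0x7E=126: acc |= 126<<0 -> acc=126 shift=7
  byte[6]=0xB2 cont=1 payload=0x32=50: acc |= 50<<7 -> acc=6526 shift=14
  byte[7]=0x28 cont=0 payload=0x28=40: acc |= 40<<14 -> acc=661886 shift=21 [end]
Varint 4: bytes[5:8] = FE B2 28 -> value 661886 (3 byte(s))
  byte[8]=0x89 cont=1 payload=0x09=9: acc |= 9<<0 -> acc=9 shift=7
  byte[9]=0x67 cont=0 payload=0x67=103: acc |= 103<<7 -> acc=13193 shift=14 [end]
Varint 5: bytes[8:10] = 89 67 -> value 13193 (2 byte(s))
  byte[10]=0x95 cont=1 payload=0x15=21: acc |= 21<<0 -> acc=21 shift=7
  byte[11]=0xA6 cont=1 payload=0x26=38: acc |= 38<<7 -> acc=4885 shift=14
  byte[12]=0x23 cont=0 payload=0x23=35: acc |= 35<<14 -> acc=578325 shift=21 [end]
Varint 6: bytes[10:13] = 95 A6 23 -> value 578325 (3 byte(s))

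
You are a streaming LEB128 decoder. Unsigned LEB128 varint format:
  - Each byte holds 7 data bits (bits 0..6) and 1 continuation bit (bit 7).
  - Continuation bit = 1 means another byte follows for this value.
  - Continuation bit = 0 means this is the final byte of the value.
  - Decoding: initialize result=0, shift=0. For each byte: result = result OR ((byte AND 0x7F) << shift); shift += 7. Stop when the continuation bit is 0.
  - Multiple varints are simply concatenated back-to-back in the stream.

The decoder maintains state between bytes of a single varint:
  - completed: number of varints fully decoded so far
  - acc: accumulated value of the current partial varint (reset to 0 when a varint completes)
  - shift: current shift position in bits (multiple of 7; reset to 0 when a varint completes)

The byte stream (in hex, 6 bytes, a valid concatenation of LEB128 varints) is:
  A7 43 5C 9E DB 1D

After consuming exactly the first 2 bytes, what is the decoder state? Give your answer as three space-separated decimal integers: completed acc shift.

Answer: 1 0 0

Derivation:
byte[0]=0xA7 cont=1 payload=0x27: acc |= 39<<0 -> completed=0 acc=39 shift=7
byte[1]=0x43 cont=0 payload=0x43: varint #1 complete (value=8615); reset -> completed=1 acc=0 shift=0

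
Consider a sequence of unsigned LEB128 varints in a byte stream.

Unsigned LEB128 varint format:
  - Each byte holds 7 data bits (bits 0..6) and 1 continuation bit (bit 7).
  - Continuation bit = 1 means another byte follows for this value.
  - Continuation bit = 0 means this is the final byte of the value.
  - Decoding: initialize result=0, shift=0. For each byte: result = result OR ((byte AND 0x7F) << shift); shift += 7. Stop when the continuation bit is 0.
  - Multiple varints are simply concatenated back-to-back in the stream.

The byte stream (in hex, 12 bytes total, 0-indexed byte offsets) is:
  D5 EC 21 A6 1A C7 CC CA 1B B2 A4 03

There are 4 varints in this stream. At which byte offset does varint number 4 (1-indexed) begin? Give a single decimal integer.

  byte[0]=0xD5 cont=1 payload=0x55=85: acc |= 85<<0 -> acc=85 shift=7
  byte[1]=0xEC cont=1 payload=0x6C=108: acc |= 108<<7 -> acc=13909 shift=14
  byte[2]=0x21 cont=0 payload=0x21=33: acc |= 33<<14 -> acc=554581 shift=21 [end]
Varint 1: bytes[0:3] = D5 EC 21 -> value 554581 (3 byte(s))
  byte[3]=0xA6 cont=1 payload=0x26=38: acc |= 38<<0 -> acc=38 shift=7
  byte[4]=0x1A cont=0 payload=0x1A=26: acc |= 26<<7 -> acc=3366 shift=14 [end]
Varint 2: bytes[3:5] = A6 1A -> value 3366 (2 byte(s))
  byte[5]=0xC7 cont=1 payload=0x47=71: acc |= 71<<0 -> acc=71 shift=7
  byte[6]=0xCC cont=1 payload=0x4C=76: acc |= 76<<7 -> acc=9799 shift=14
  byte[7]=0xCA cont=1 payload=0x4A=74: acc |= 74<<14 -> acc=1222215 shift=21
  byte[8]=0x1B cont=0 payload=0x1B=27: acc |= 27<<21 -> acc=57845319 shift=28 [end]
Varint 3: bytes[5:9] = C7 CC CA 1B -> value 57845319 (4 byte(s))
  byte[9]=0xB2 cont=1 payload=0x32=50: acc |= 50<<0 -> acc=50 shift=7
  byte[10]=0xA4 cont=1 payload=0x24=36: acc |= 36<<7 -> acc=4658 shift=14
  byte[11]=0x03 cont=0 payload=0x03=3: acc |= 3<<14 -> acc=53810 shift=21 [end]
Varint 4: bytes[9:12] = B2 A4 03 -> value 53810 (3 byte(s))

Answer: 9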